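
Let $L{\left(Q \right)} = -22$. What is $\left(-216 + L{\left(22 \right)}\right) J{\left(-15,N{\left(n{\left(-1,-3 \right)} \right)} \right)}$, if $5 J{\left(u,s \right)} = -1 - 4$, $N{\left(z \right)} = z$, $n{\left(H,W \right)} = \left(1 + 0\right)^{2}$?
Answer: $238$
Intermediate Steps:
$n{\left(H,W \right)} = 1$ ($n{\left(H,W \right)} = 1^{2} = 1$)
$J{\left(u,s \right)} = -1$ ($J{\left(u,s \right)} = \frac{-1 - 4}{5} = \frac{1}{5} \left(-5\right) = -1$)
$\left(-216 + L{\left(22 \right)}\right) J{\left(-15,N{\left(n{\left(-1,-3 \right)} \right)} \right)} = \left(-216 - 22\right) \left(-1\right) = \left(-238\right) \left(-1\right) = 238$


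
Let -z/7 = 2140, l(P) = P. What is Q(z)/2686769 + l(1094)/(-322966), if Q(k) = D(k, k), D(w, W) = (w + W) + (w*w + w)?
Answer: 36228123084537/433867518427 ≈ 83.500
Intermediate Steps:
D(w, W) = W + w**2 + 2*w (D(w, W) = (W + w) + (w**2 + w) = (W + w) + (w + w**2) = W + w**2 + 2*w)
z = -14980 (z = -7*2140 = -14980)
Q(k) = k**2 + 3*k (Q(k) = k + k**2 + 2*k = k**2 + 3*k)
Q(z)/2686769 + l(1094)/(-322966) = -14980*(3 - 14980)/2686769 + 1094/(-322966) = -14980*(-14977)*(1/2686769) + 1094*(-1/322966) = 224355460*(1/2686769) - 547/161483 = 224355460/2686769 - 547/161483 = 36228123084537/433867518427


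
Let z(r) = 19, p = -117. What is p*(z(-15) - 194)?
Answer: 20475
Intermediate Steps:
p*(z(-15) - 194) = -117*(19 - 194) = -117*(-175) = 20475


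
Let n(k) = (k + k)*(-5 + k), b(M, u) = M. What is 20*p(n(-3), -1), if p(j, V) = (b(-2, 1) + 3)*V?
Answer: -20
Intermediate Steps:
n(k) = 2*k*(-5 + k) (n(k) = (2*k)*(-5 + k) = 2*k*(-5 + k))
p(j, V) = V (p(j, V) = (-2 + 3)*V = 1*V = V)
20*p(n(-3), -1) = 20*(-1) = -20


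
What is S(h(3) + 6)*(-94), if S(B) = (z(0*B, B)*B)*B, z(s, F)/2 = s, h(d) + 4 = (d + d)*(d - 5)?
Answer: 0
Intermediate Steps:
h(d) = -4 + 2*d*(-5 + d) (h(d) = -4 + (d + d)*(d - 5) = -4 + (2*d)*(-5 + d) = -4 + 2*d*(-5 + d))
z(s, F) = 2*s
S(B) = 0 (S(B) = ((2*(0*B))*B)*B = ((2*0)*B)*B = (0*B)*B = 0*B = 0)
S(h(3) + 6)*(-94) = 0*(-94) = 0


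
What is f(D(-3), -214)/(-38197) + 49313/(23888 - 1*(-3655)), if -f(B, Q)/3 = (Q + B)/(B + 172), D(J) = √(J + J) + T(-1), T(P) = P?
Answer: 18362288382952/10256532657279 + 386*I*√6/372382553 ≈ 1.7903 + 2.5391e-6*I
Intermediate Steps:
D(J) = -1 + √2*√J (D(J) = √(J + J) - 1 = √(2*J) - 1 = √2*√J - 1 = -1 + √2*√J)
f(B, Q) = -3*(B + Q)/(172 + B) (f(B, Q) = -3*(Q + B)/(B + 172) = -3*(B + Q)/(172 + B))
f(D(-3), -214)/(-38197) + 49313/(23888 - 1*(-3655)) = (3*(-(-1 + √2*√(-3)) - 1*(-214))/(172 + (-1 + √2*√(-3))))/(-38197) + 49313/(23888 - 1*(-3655)) = (3*(-(-1 + √2*(I*√3)) + 214)/(172 + (-1 + √2*(I*√3))))*(-1/38197) + 49313/(23888 + 3655) = (3*(-(-1 + I*√6) + 214)/(172 + (-1 + I*√6)))*(-1/38197) + 49313/27543 = (3*((1 - I*√6) + 214)/(171 + I*√6))*(-1/38197) + 49313*(1/27543) = (3*(215 - I*√6)/(171 + I*√6))*(-1/38197) + 49313/27543 = -3*(215 - I*√6)/(38197*(171 + I*√6)) + 49313/27543 = 49313/27543 - 3*(215 - I*√6)/(38197*(171 + I*√6))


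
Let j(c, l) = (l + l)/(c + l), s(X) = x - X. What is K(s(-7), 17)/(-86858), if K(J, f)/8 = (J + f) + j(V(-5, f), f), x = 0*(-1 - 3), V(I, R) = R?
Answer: -100/43429 ≈ -0.0023026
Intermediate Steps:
x = 0 (x = 0*(-4) = 0)
s(X) = -X (s(X) = 0 - X = -X)
j(c, l) = 2*l/(c + l) (j(c, l) = (2*l)/(c + l) = 2*l/(c + l))
K(J, f) = 8 + 8*J + 8*f (K(J, f) = 8*((J + f) + 2*f/(f + f)) = 8*((J + f) + 2*f/((2*f))) = 8*((J + f) + 2*f*(1/(2*f))) = 8*((J + f) + 1) = 8*(1 + J + f) = 8 + 8*J + 8*f)
K(s(-7), 17)/(-86858) = (8 + 8*(-1*(-7)) + 8*17)/(-86858) = (8 + 8*7 + 136)*(-1/86858) = (8 + 56 + 136)*(-1/86858) = 200*(-1/86858) = -100/43429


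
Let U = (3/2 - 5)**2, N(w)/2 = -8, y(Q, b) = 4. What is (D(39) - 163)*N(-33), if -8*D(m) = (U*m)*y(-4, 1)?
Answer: 6430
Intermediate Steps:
N(w) = -16 (N(w) = 2*(-8) = -16)
U = 49/4 (U = (3*(1/2) - 5)**2 = (3/2 - 5)**2 = (-7/2)**2 = 49/4 ≈ 12.250)
D(m) = -49*m/8 (D(m) = -49*m/4*4/8 = -49*m/8)
(D(39) - 163)*N(-33) = (-49/8*39 - 163)*(-16) = (-1911/8 - 163)*(-16) = -3215/8*(-16) = 6430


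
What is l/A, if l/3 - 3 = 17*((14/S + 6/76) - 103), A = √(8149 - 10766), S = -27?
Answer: 1801115*I*√2617/895014 ≈ 102.95*I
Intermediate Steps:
A = I*√2617 (A = √(-2617) = I*√2617 ≈ 51.157*I)
l = -1801115/342 (l = 9 + 3*(17*((14/(-27) + 6/76) - 103)) = 9 + 3*(17*((14*(-1/27) + 6*(1/76)) - 103)) = 9 + 3*(17*((-14/27 + 3/38) - 103)) = 9 + 3*(17*(-451/1026 - 103)) = 9 + 3*(17*(-106129/1026)) = 9 + 3*(-1804193/1026) = 9 - 1804193/342 = -1801115/342 ≈ -5266.4)
l/A = -1801115*(-I*√2617/2617)/342 = -(-1801115)*I*√2617/895014 = 1801115*I*√2617/895014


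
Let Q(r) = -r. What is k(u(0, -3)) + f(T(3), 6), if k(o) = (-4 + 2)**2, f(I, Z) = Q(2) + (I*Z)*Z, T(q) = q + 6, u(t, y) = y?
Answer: 326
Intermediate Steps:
T(q) = 6 + q
f(I, Z) = -2 + I*Z**2 (f(I, Z) = -1*2 + (I*Z)*Z = -2 + I*Z**2)
k(o) = 4 (k(o) = (-2)**2 = 4)
k(u(0, -3)) + f(T(3), 6) = 4 + (-2 + (6 + 3)*6**2) = 4 + (-2 + 9*36) = 4 + (-2 + 324) = 4 + 322 = 326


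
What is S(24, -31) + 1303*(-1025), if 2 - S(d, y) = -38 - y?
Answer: -1335566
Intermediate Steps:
S(d, y) = 40 + y (S(d, y) = 2 - (-38 - y) = 2 + (38 + y) = 40 + y)
S(24, -31) + 1303*(-1025) = (40 - 31) + 1303*(-1025) = 9 - 1335575 = -1335566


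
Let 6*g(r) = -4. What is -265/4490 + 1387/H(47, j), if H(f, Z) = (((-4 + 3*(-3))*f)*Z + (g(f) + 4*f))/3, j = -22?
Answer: 237965/966248 ≈ 0.24628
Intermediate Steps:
g(r) = -2/3 (g(r) = (1/6)*(-4) = -2/3)
H(f, Z) = -2/9 + 4*f/3 - 13*Z*f/3 (H(f, Z) = (((-4 + 3*(-3))*f)*Z + (-2/3 + 4*f))/3 = (((-4 - 9)*f)*Z + (-2/3 + 4*f))*(1/3) = ((-13*f)*Z + (-2/3 + 4*f))*(1/3) = (-13*Z*f + (-2/3 + 4*f))*(1/3) = (-2/3 + 4*f - 13*Z*f)*(1/3) = -2/9 + 4*f/3 - 13*Z*f/3)
-265/4490 + 1387/H(47, j) = -265/4490 + 1387/(-2/9 + (4/3)*47 - 13/3*(-22)*47) = -265*1/4490 + 1387/(-2/9 + 188/3 + 13442/3) = -53/898 + 1387/(40888/9) = -53/898 + 1387*(9/40888) = -53/898 + 657/2152 = 237965/966248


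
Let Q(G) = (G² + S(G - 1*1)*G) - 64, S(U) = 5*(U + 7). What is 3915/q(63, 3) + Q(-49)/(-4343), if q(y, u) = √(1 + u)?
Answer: 16977101/8686 ≈ 1954.5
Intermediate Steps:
S(U) = 35 + 5*U (S(U) = 5*(7 + U) = 35 + 5*U)
Q(G) = -64 + G² + G*(30 + 5*G) (Q(G) = (G² + (35 + 5*(G - 1*1))*G) - 64 = (G² + (35 + 5*(G - 1))*G) - 64 = (G² + (35 + 5*(-1 + G))*G) - 64 = (G² + (35 + (-5 + 5*G))*G) - 64 = (G² + (30 + 5*G)*G) - 64 = (G² + G*(30 + 5*G)) - 64 = -64 + G² + G*(30 + 5*G))
3915/q(63, 3) + Q(-49)/(-4343) = 3915/(√(1 + 3)) + (-64 + 6*(-49)² + 30*(-49))/(-4343) = 3915/(√4) + (-64 + 6*2401 - 1470)*(-1/4343) = 3915/2 + (-64 + 14406 - 1470)*(-1/4343) = 3915*(½) + 12872*(-1/4343) = 3915/2 - 12872/4343 = 16977101/8686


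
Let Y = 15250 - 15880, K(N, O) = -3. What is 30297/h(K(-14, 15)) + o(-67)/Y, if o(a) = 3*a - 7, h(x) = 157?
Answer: 9559883/49455 ≈ 193.30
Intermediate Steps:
Y = -630
o(a) = -7 + 3*a
30297/h(K(-14, 15)) + o(-67)/Y = 30297/157 + (-7 + 3*(-67))/(-630) = 30297*(1/157) + (-7 - 201)*(-1/630) = 30297/157 - 208*(-1/630) = 30297/157 + 104/315 = 9559883/49455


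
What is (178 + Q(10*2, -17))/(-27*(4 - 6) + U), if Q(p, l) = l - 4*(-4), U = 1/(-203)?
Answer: 35931/10961 ≈ 3.2781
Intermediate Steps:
U = -1/203 ≈ -0.0049261
Q(p, l) = 16 + l (Q(p, l) = l + 16 = 16 + l)
(178 + Q(10*2, -17))/(-27*(4 - 6) + U) = (178 + (16 - 17))/(-27*(4 - 6) - 1/203) = (178 - 1)/(-27*(-2) - 1/203) = 177/(54 - 1/203) = 177/(10961/203) = 177*(203/10961) = 35931/10961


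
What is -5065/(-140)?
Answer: 1013/28 ≈ 36.179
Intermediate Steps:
-5065/(-140) = -5065*(-1/140) = 1013/28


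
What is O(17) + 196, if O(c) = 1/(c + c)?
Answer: 6665/34 ≈ 196.03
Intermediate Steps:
O(c) = 1/(2*c)
O(17) + 196 = (½)/17 + 196 = (½)*(1/17) + 196 = 1/34 + 196 = 6665/34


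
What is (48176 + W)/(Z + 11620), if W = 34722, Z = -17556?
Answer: -41449/2968 ≈ -13.965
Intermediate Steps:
(48176 + W)/(Z + 11620) = (48176 + 34722)/(-17556 + 11620) = 82898/(-5936) = 82898*(-1/5936) = -41449/2968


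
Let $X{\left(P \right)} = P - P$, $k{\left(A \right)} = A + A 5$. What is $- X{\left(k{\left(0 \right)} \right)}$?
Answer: $0$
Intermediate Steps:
$k{\left(A \right)} = 6 A$ ($k{\left(A \right)} = A + 5 A = 6 A$)
$X{\left(P \right)} = 0$
$- X{\left(k{\left(0 \right)} \right)} = \left(-1\right) 0 = 0$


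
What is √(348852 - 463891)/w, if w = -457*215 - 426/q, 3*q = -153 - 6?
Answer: -53*I*√115039/5207089 ≈ -0.0034523*I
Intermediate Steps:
q = -53 (q = (-153 - 6)/3 = (⅓)*(-159) = -53)
w = -5207089/53 (w = -457*215 - 426/(-53) = -98255 - 426*(-1/53) = -98255 + 426/53 = -5207089/53 ≈ -98247.)
√(348852 - 463891)/w = √(348852 - 463891)/(-5207089/53) = √(-115039)*(-53/5207089) = (I*√115039)*(-53/5207089) = -53*I*√115039/5207089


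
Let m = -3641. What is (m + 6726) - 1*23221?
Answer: -20136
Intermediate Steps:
(m + 6726) - 1*23221 = (-3641 + 6726) - 1*23221 = 3085 - 23221 = -20136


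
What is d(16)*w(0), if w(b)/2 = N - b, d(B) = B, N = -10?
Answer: -320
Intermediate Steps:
w(b) = -20 - 2*b (w(b) = 2*(-10 - b) = -20 - 2*b)
d(16)*w(0) = 16*(-20 - 2*0) = 16*(-20 + 0) = 16*(-20) = -320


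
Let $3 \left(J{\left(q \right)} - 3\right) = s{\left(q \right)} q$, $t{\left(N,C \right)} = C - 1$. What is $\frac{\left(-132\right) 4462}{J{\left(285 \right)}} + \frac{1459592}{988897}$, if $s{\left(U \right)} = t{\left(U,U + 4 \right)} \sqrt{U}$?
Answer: $\frac{34599390467478624}{23441510670499103} - \frac{1790511360 \sqrt{285}}{23704703999} \approx 0.20083$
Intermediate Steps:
$t{\left(N,C \right)} = -1 + C$ ($t{\left(N,C \right)} = C - 1 = -1 + C$)
$s{\left(U \right)} = \sqrt{U} \left(3 + U\right)$ ($s{\left(U \right)} = \left(-1 + \left(U + 4\right)\right) \sqrt{U} = \left(-1 + \left(4 + U\right)\right) \sqrt{U} = \left(3 + U\right) \sqrt{U} = \sqrt{U} \left(3 + U\right)$)
$J{\left(q \right)} = 3 + \frac{q^{\frac{3}{2}} \left(3 + q\right)}{3}$ ($J{\left(q \right)} = 3 + \frac{\sqrt{q} \left(3 + q\right) q}{3} = 3 + \frac{q^{\frac{3}{2}} \left(3 + q\right)}{3}$)
$\frac{\left(-132\right) 4462}{J{\left(285 \right)}} + \frac{1459592}{988897} = \frac{\left(-132\right) 4462}{3 + \frac{285^{\frac{3}{2}} \left(3 + 285\right)}{3}} + \frac{1459592}{988897} = - \frac{588984}{3 + \frac{1}{3} \cdot 285 \sqrt{285} \cdot 288} + 1459592 \cdot \frac{1}{988897} = - \frac{588984}{3 + 27360 \sqrt{285}} + \frac{1459592}{988897} = \frac{1459592}{988897} - \frac{588984}{3 + 27360 \sqrt{285}}$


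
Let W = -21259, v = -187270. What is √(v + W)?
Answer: I*√208529 ≈ 456.65*I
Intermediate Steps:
√(v + W) = √(-187270 - 21259) = √(-208529) = I*√208529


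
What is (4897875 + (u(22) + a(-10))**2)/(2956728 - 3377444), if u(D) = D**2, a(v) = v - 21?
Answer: -1275771/105179 ≈ -12.130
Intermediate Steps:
a(v) = -21 + v
(4897875 + (u(22) + a(-10))**2)/(2956728 - 3377444) = (4897875 + (22**2 + (-21 - 10))**2)/(2956728 - 3377444) = (4897875 + (484 - 31)**2)/(-420716) = (4897875 + 453**2)*(-1/420716) = (4897875 + 205209)*(-1/420716) = 5103084*(-1/420716) = -1275771/105179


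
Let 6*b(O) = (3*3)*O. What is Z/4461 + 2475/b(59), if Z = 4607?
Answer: 7632463/263199 ≈ 28.999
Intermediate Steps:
b(O) = 3*O/2 (b(O) = ((3*3)*O)/6 = (9*O)/6 = 3*O/2)
Z/4461 + 2475/b(59) = 4607/4461 + 2475/(((3/2)*59)) = 4607*(1/4461) + 2475/(177/2) = 4607/4461 + 2475*(2/177) = 4607/4461 + 1650/59 = 7632463/263199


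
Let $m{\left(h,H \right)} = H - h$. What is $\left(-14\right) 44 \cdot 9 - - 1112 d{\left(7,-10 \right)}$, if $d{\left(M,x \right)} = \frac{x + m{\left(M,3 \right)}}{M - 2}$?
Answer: $- \frac{43288}{5} \approx -8657.6$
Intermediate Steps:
$d{\left(M,x \right)} = \frac{3 + x - M}{-2 + M}$ ($d{\left(M,x \right)} = \frac{x - \left(-3 + M\right)}{M - 2} = \frac{3 + x - M}{-2 + M}$)
$\left(-14\right) 44 \cdot 9 - - 1112 d{\left(7,-10 \right)} = \left(-14\right) 44 \cdot 9 - - 1112 \frac{3 - 10 - 7}{-2 + 7} = \left(-616\right) 9 - - 1112 \frac{3 - 10 - 7}{5} = -5544 - - 1112 \cdot \frac{1}{5} \left(-14\right) = -5544 - \left(-1112\right) \left(- \frac{14}{5}\right) = -5544 - \frac{15568}{5} = - \frac{43288}{5}$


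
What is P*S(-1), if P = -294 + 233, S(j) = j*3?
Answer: 183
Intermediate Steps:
S(j) = 3*j
P = -61
P*S(-1) = -183*(-1) = -61*(-3) = 183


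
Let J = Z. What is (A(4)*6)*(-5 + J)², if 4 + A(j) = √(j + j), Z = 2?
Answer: -216 + 108*√2 ≈ -63.265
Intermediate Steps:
J = 2
A(j) = -4 + √2*√j (A(j) = -4 + √(j + j) = -4 + √(2*j) = -4 + √2*√j)
(A(4)*6)*(-5 + J)² = ((-4 + √2*√4)*6)*(-5 + 2)² = ((-4 + √2*2)*6)*(-3)² = ((-4 + 2*√2)*6)*9 = (-24 + 12*√2)*9 = -216 + 108*√2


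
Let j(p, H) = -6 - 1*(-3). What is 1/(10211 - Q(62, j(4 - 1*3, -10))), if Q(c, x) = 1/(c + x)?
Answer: 59/602448 ≈ 9.7934e-5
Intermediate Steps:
j(p, H) = -3 (j(p, H) = -6 + 3 = -3)
1/(10211 - Q(62, j(4 - 1*3, -10))) = 1/(10211 - 1/(62 - 3)) = 1/(10211 - 1/59) = 1/(602448/59) = 59/602448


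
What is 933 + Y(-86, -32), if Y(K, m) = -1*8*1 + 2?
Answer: 927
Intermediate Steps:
Y(K, m) = -6 (Y(K, m) = -8*1 + 2 = -8 + 2 = -6)
933 + Y(-86, -32) = 933 - 6 = 927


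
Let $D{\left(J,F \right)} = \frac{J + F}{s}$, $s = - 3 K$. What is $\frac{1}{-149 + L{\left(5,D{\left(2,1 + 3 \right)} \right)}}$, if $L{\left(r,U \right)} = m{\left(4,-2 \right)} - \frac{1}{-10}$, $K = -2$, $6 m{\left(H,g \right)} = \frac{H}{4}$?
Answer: $- \frac{15}{2231} \approx -0.0067234$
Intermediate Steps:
$m{\left(H,g \right)} = \frac{H}{24}$ ($m{\left(H,g \right)} = \frac{H \frac{1}{4}}{6} = \frac{\frac{1}{4} H}{6} = \frac{H}{24}$)
$s = 6$ ($s = \left(-3\right) \left(-2\right) = 6$)
$D{\left(J,F \right)} = \frac{F}{6} + \frac{J}{6}$ ($D{\left(J,F \right)} = \frac{J + F}{6} = \left(F + J\right) \frac{1}{6} = \frac{F}{6} + \frac{J}{6}$)
$L{\left(r,U \right)} = \frac{4}{15}$ ($L{\left(r,U \right)} = \frac{1}{24} \cdot 4 - \frac{1}{-10} = \frac{1}{6} - - \frac{1}{10} = \frac{1}{6} + \frac{1}{10} = \frac{4}{15}$)
$\frac{1}{-149 + L{\left(5,D{\left(2,1 + 3 \right)} \right)}} = \frac{1}{-149 + \frac{4}{15}} = \frac{1}{- \frac{2231}{15}} = - \frac{15}{2231}$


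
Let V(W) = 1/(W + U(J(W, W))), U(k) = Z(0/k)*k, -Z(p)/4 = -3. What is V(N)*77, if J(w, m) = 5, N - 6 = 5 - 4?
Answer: 77/67 ≈ 1.1493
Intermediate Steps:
Z(p) = 12 (Z(p) = -4*(-3) = 12)
N = 7 (N = 6 + (5 - 4) = 6 + 1 = 7)
U(k) = 12*k
V(W) = 1/(60 + W) (V(W) = 1/(W + 12*5) = 1/(W + 60) = 1/(60 + W))
V(N)*77 = 77/(60 + 7) = 77/67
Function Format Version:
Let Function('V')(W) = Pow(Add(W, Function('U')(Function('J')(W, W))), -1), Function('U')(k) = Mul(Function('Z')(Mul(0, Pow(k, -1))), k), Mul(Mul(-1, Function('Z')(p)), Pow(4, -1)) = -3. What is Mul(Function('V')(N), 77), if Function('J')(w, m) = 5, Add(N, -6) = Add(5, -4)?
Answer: Rational(77, 67) ≈ 1.1493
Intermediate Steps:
Function('Z')(p) = 12 (Function('Z')(p) = Mul(-4, -3) = 12)
N = 7 (N = Add(6, Add(5, -4)) = Add(6, 1) = 7)
Function('U')(k) = Mul(12, k)
Function('V')(W) = Pow(Add(60, W), -1) (Function('V')(W) = Pow(Add(W, Mul(12, 5)), -1) = Pow(Add(W, 60), -1) = Pow(Add(60, W), -1))
Mul(Function('V')(N), 77) = Mul(Pow(Add(60, 7), -1), 77) = Mul(Pow(67, -1), 77) = Mul(Rational(1, 67), 77) = Rational(77, 67)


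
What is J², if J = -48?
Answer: 2304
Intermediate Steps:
J² = (-48)² = 2304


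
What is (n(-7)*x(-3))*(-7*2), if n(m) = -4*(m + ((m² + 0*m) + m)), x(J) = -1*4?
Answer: -7840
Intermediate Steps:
x(J) = -4
n(m) = -8*m - 4*m² (n(m) = -4*(m + ((m² + 0) + m)) = -4*(m + (m² + m)) = -4*(m + (m + m²)) = -4*(m² + 2*m) = -8*m - 4*m²)
(n(-7)*x(-3))*(-7*2) = (-4*(-7)*(2 - 7)*(-4))*(-7*2) = (-4*(-7)*(-5)*(-4))*(-14) = -140*(-4)*(-14) = 560*(-14) = -7840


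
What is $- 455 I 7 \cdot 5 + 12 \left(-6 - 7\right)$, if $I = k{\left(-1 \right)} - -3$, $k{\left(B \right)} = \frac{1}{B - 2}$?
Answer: $- \frac{127868}{3} \approx -42623.0$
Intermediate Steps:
$k{\left(B \right)} = \frac{1}{-2 + B}$
$I = \frac{8}{3}$ ($I = \frac{1}{-2 - 1} - -3 = \frac{1}{-3} + 3 = - \frac{1}{3} + 3 = \frac{8}{3} \approx 2.6667$)
$- 455 I 7 \cdot 5 + 12 \left(-6 - 7\right) = - 455 \cdot \frac{8}{3} \cdot 7 \cdot 5 + 12 \left(-6 - 7\right) = - 455 \cdot \frac{56}{3} \cdot 5 + 12 \left(-13\right) = \left(-455\right) \frac{280}{3} - 156 = - \frac{127400}{3} - 156 = - \frac{127868}{3}$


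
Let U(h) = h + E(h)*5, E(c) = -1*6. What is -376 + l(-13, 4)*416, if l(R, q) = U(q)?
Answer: -11192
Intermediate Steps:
E(c) = -6
U(h) = -30 + h (U(h) = h - 6*5 = h - 30 = -30 + h)
l(R, q) = -30 + q
-376 + l(-13, 4)*416 = -376 + (-30 + 4)*416 = -376 - 26*416 = -376 - 10816 = -11192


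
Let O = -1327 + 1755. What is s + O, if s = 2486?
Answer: 2914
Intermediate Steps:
O = 428
s + O = 2486 + 428 = 2914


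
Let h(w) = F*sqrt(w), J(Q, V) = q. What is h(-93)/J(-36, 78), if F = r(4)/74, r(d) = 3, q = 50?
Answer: 3*I*sqrt(93)/3700 ≈ 0.0078192*I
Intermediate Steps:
J(Q, V) = 50
F = 3/74 ≈ 0.040541
h(w) = 3*sqrt(w)/74
h(-93)/J(-36, 78) = (3*sqrt(-93)/74)/50 = (3*(I*sqrt(93))/74)*(1/50) = (3*I*sqrt(93)/74)*(1/50) = 3*I*sqrt(93)/3700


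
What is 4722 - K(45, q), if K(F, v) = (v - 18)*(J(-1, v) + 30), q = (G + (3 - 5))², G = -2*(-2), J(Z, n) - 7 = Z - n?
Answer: 5170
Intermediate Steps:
J(Z, n) = 7 + Z - n (J(Z, n) = 7 + (Z - n) = 7 + Z - n)
G = 4
q = 4 (q = (4 + (3 - 5))² = (4 - 2)² = 2² = 4)
K(F, v) = (-18 + v)*(36 - v) (K(F, v) = (v - 18)*((7 - 1 - v) + 30) = (-18 + v)*((6 - v) + 30) = (-18 + v)*(36 - v))
4722 - K(45, q) = 4722 - (-648 - 1*4² + 54*4) = 4722 - (-648 - 1*16 + 216) = 4722 - (-648 - 16 + 216) = 4722 - 1*(-448) = 4722 + 448 = 5170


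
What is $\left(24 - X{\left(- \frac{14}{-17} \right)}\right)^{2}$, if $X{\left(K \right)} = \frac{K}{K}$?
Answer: $529$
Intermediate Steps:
$X{\left(K \right)} = 1$
$\left(24 - X{\left(- \frac{14}{-17} \right)}\right)^{2} = \left(24 - 1\right)^{2} = 23^{2} = 529$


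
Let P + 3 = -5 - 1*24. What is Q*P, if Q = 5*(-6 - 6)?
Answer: 1920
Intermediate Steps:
P = -32 (P = -3 + (-5 - 1*24) = -3 + (-5 - 24) = -3 - 29 = -32)
Q = -60 (Q = 5*(-12) = -60)
Q*P = -60*(-32) = 1920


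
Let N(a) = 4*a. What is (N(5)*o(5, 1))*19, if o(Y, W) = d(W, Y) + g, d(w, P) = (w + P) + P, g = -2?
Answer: 3420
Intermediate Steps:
d(w, P) = w + 2*P (d(w, P) = (P + w) + P = w + 2*P)
o(Y, W) = -2 + W + 2*Y (o(Y, W) = (W + 2*Y) - 2 = -2 + W + 2*Y)
(N(5)*o(5, 1))*19 = ((4*5)*(-2 + 1 + 2*5))*19 = (20*(-2 + 1 + 10))*19 = (20*9)*19 = 180*19 = 3420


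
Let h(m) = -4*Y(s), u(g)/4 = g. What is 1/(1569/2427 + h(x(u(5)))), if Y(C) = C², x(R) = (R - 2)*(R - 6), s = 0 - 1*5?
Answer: -809/80377 ≈ -0.010065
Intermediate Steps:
u(g) = 4*g
s = -5 (s = 0 - 5 = -5)
x(R) = (-6 + R)*(-2 + R) (x(R) = (-2 + R)*(-6 + R) = (-6 + R)*(-2 + R))
h(m) = -100 (h(m) = -4*(-5)² = -4*25 = -100)
1/(1569/2427 + h(x(u(5)))) = 1/(1569/2427 - 100) = 1/(1569*(1/2427) - 100) = 1/(523/809 - 100) = 1/(-80377/809) = -809/80377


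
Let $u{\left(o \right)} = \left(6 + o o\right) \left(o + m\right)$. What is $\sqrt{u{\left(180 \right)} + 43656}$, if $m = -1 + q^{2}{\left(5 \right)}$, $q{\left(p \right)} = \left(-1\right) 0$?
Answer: $3 \sqrt{649370} \approx 2417.5$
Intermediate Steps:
$q{\left(p \right)} = 0$
$m = -1$ ($m = -1 + 0^{2} = -1 + 0 = -1$)
$u{\left(o \right)} = \left(-1 + o\right) \left(6 + o^{2}\right)$ ($u{\left(o \right)} = \left(6 + o o\right) \left(o - 1\right) = \left(6 + o^{2}\right) \left(-1 + o\right) = \left(-1 + o\right) \left(6 + o^{2}\right)$)
$\sqrt{u{\left(180 \right)} + 43656} = \sqrt{\left(-6 + 180^{3} - 180^{2} + 6 \cdot 180\right) + 43656} = \sqrt{\left(-6 + 5832000 - 32400 + 1080\right) + 43656} = \sqrt{5800674 + 43656} = \sqrt{5844330} = 3 \sqrt{649370}$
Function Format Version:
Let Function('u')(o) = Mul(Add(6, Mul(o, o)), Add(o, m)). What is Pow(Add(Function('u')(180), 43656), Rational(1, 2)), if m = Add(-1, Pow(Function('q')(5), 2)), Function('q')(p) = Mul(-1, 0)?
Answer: Mul(3, Pow(649370, Rational(1, 2))) ≈ 2417.5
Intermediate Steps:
Function('q')(p) = 0
m = -1 (m = Add(-1, Pow(0, 2)) = Add(-1, 0) = -1)
Function('u')(o) = Mul(Add(-1, o), Add(6, Pow(o, 2))) (Function('u')(o) = Mul(Add(6, Mul(o, o)), Add(o, -1)) = Mul(Add(6, Pow(o, 2)), Add(-1, o)) = Mul(Add(-1, o), Add(6, Pow(o, 2))))
Pow(Add(Function('u')(180), 43656), Rational(1, 2)) = Pow(Add(Add(-6, Pow(180, 3), Mul(-1, Pow(180, 2)), Mul(6, 180)), 43656), Rational(1, 2)) = Pow(Add(Add(-6, 5832000, Mul(-1, 32400), 1080), 43656), Rational(1, 2)) = Pow(Add(Add(-6, 5832000, -32400, 1080), 43656), Rational(1, 2)) = Pow(Add(5800674, 43656), Rational(1, 2)) = Pow(5844330, Rational(1, 2)) = Mul(3, Pow(649370, Rational(1, 2)))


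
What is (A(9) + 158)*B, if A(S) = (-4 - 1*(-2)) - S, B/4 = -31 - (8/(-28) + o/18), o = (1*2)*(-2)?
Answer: -53788/3 ≈ -17929.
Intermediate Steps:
o = -4 (o = 2*(-2) = -4)
B = -7684/63 (B = 4*(-31 - (8/(-28) - 4/18)) = 4*(-31 - (8*(-1/28) - 4*1/18)) = 4*(-31 - (-2/7 - 2/9)) = 4*(-31 - 1*(-32/63)) = 4*(-31 + 32/63) = 4*(-1921/63) = -7684/63 ≈ -121.97)
A(S) = -2 - S (A(S) = (-4 + 2) - S = -2 - S)
(A(9) + 158)*B = ((-2 - 1*9) + 158)*(-7684/63) = ((-2 - 9) + 158)*(-7684/63) = (-11 + 158)*(-7684/63) = 147*(-7684/63) = -53788/3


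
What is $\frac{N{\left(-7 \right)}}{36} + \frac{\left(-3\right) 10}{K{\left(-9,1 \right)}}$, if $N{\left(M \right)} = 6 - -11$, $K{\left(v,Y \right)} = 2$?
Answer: $- \frac{523}{36} \approx -14.528$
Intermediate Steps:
$N{\left(M \right)} = 17$ ($N{\left(M \right)} = 6 + 11 = 17$)
$\frac{N{\left(-7 \right)}}{36} + \frac{\left(-3\right) 10}{K{\left(-9,1 \right)}} = \frac{17}{36} + \frac{\left(-3\right) 10}{2} = 17 \cdot \frac{1}{36} - 15 = \frac{17}{36} - 15 = - \frac{523}{36}$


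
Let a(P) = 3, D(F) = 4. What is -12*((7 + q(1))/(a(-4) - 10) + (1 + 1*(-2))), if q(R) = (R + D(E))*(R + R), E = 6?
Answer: 288/7 ≈ 41.143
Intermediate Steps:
q(R) = 2*R*(4 + R) (q(R) = (R + 4)*(R + R) = (4 + R)*(2*R) = 2*R*(4 + R))
-12*((7 + q(1))/(a(-4) - 10) + (1 + 1*(-2))) = -12*((7 + 2*1*(4 + 1))/(3 - 10) + (1 + 1*(-2))) = -12*((7 + 2*1*5)/(-7) + (1 - 2)) = -12*((7 + 10)*(-1/7) - 1) = -12*(17*(-1/7) - 1) = -12*(-17/7 - 1) = -12*(-24/7) = 288/7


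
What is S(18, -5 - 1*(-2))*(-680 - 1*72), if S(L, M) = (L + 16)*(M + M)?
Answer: 153408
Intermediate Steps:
S(L, M) = 2*M*(16 + L) (S(L, M) = (16 + L)*(2*M) = 2*M*(16 + L))
S(18, -5 - 1*(-2))*(-680 - 1*72) = (2*(-5 - 1*(-2))*(16 + 18))*(-680 - 1*72) = (2*(-5 + 2)*34)*(-680 - 72) = (2*(-3)*34)*(-752) = -204*(-752) = 153408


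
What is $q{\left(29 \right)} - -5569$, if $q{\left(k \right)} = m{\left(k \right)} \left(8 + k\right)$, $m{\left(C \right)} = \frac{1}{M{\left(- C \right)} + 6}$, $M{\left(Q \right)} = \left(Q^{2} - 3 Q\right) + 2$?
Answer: $\frac{5212621}{936} \approx 5569.0$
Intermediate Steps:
$M{\left(Q \right)} = 2 + Q^{2} - 3 Q$
$m{\left(C \right)} = \frac{1}{8 + C^{2} + 3 C}$ ($m{\left(C \right)} = \frac{1}{\left(2 + \left(- C\right)^{2} - 3 \left(- C\right)\right) + 6} = \frac{1}{\left(2 + C^{2} + 3 C\right) + 6} = \frac{1}{8 + C^{2} + 3 C}$)
$q{\left(k \right)} = \frac{8 + k}{8 + k^{2} + 3 k}$
$q{\left(29 \right)} - -5569 = \frac{8 + 29}{8 + 29^{2} + 3 \cdot 29} - -5569 = \frac{1}{8 + 841 + 87} \cdot 37 + 5569 = \frac{1}{936} \cdot 37 + 5569 = \frac{37}{936} + 5569 = \frac{5212621}{936}$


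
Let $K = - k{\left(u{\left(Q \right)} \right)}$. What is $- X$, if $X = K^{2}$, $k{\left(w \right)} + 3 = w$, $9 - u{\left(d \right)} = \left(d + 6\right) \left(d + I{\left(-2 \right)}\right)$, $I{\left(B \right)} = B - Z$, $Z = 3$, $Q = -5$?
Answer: $-256$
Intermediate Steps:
$I{\left(B \right)} = -3 + B$ ($I{\left(B \right)} = B - 3 = -3 + B$)
$u{\left(d \right)} = 9 - \left(-5 + d\right) \left(6 + d\right)$ ($u{\left(d \right)} = 9 - \left(d + 6\right) \left(d - 5\right) = 9 - \left(6 + d\right) \left(d - 5\right) = 9 - \left(6 + d\right) \left(-5 + d\right) = 9 - \left(-5 + d\right) \left(6 + d\right)$)
$k{\left(w \right)} = -3 + w$
$K = -16$ ($K = - (-3 - -19) = - (-3 + \left(39 + 5 - 25\right)) = - (-3 + 19) = \left(-1\right) 16 = -16$)
$X = 256$ ($X = \left(-16\right)^{2} = 256$)
$- X = \left(-1\right) 256 = -256$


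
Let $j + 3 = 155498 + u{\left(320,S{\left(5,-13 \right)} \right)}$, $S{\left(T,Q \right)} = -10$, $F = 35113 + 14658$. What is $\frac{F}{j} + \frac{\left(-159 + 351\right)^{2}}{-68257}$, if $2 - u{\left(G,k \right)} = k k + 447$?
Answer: $- \frac{2314857653}{10576422150} \approx -0.21887$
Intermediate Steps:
$F = 49771$
$u{\left(G,k \right)} = -445 - k^{2}$ ($u{\left(G,k \right)} = 2 - \left(k k + 447\right) = 2 - \left(k^{2} + 447\right) = 2 - \left(447 + k^{2}\right) = -445 - k^{2}$)
$j = 154950$ ($j = -3 + \left(155498 - 545\right) = -3 + 154953 = 154950$)
$\frac{F}{j} + \frac{\left(-159 + 351\right)^{2}}{-68257} = \frac{49771}{154950} + \frac{\left(-159 + 351\right)^{2}}{-68257} = 49771 \cdot \frac{1}{154950} + 192^{2} \left(- \frac{1}{68257}\right) = \frac{49771}{154950} + 36864 \left(- \frac{1}{68257}\right) = \frac{49771}{154950} - \frac{36864}{68257} = - \frac{2314857653}{10576422150}$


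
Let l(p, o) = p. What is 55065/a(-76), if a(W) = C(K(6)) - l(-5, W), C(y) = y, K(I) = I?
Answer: 55065/11 ≈ 5005.9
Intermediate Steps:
a(W) = 11 (a(W) = 6 - 1*(-5) = 6 + 5 = 11)
55065/a(-76) = 55065/11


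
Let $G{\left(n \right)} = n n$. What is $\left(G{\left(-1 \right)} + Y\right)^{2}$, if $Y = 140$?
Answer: $19881$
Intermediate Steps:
$G{\left(n \right)} = n^{2}$
$\left(G{\left(-1 \right)} + Y\right)^{2} = \left(\left(-1\right)^{2} + 140\right)^{2} = \left(1 + 140\right)^{2} = 141^{2} = 19881$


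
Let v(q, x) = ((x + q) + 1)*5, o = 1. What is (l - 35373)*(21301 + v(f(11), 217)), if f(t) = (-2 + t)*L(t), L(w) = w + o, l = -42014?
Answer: -1774561297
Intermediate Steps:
L(w) = 1 + w (L(w) = w + 1 = 1 + w)
f(t) = (1 + t)*(-2 + t) (f(t) = (-2 + t)*(1 + t) = (1 + t)*(-2 + t))
v(q, x) = 5 + 5*q + 5*x (v(q, x) = ((q + x) + 1)*5 = (1 + q + x)*5 = 5 + 5*q + 5*x)
(l - 35373)*(21301 + v(f(11), 217)) = (-42014 - 35373)*(21301 + (5 + 5*((1 + 11)*(-2 + 11)) + 5*217)) = -77387*(21301 + (5 + 5*(12*9) + 1085)) = -77387*(21301 + (5 + 5*108 + 1085)) = -77387*(21301 + (5 + 540 + 1085)) = -77387*(21301 + 1630) = -77387*22931 = -1774561297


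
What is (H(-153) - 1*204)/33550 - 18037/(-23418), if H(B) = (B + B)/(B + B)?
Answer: 150096874/196418475 ≈ 0.76417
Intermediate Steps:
H(B) = 1 (H(B) = (2*B)/((2*B)) = (2*B)*(1/(2*B)) = 1)
(H(-153) - 1*204)/33550 - 18037/(-23418) = (1 - 1*204)/33550 - 18037/(-23418) = (1 - 204)*(1/33550) - 18037*(-1/23418) = -203*1/33550 + 18037/23418 = -203/33550 + 18037/23418 = 150096874/196418475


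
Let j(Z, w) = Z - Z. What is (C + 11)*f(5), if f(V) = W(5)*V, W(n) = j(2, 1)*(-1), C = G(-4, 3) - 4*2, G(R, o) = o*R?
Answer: 0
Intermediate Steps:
G(R, o) = R*o
j(Z, w) = 0
C = -20 (C = -4*3 - 4*2 = -12 - 8 = -20)
W(n) = 0 (W(n) = 0*(-1) = 0)
f(V) = 0 (f(V) = 0*V = 0)
(C + 11)*f(5) = (-20 + 11)*0 = -9*0 = 0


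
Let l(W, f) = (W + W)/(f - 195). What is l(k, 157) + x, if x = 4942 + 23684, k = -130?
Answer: 544024/19 ≈ 28633.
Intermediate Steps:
l(W, f) = 2*W/(-195 + f) (l(W, f) = (2*W)/(-195 + f) = 2*W/(-195 + f))
x = 28626
l(k, 157) + x = 2*(-130)/(-195 + 157) + 28626 = 2*(-130)/(-38) + 28626 = 2*(-130)*(-1/38) + 28626 = 130/19 + 28626 = 544024/19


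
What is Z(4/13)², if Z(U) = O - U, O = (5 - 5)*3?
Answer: 16/169 ≈ 0.094675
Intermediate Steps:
O = 0 (O = 0*3 = 0)
Z(U) = -U (Z(U) = 0 - U = -U)
Z(4/13)² = (-4/13)² = 16/169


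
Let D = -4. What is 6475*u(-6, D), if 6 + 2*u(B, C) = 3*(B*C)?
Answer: 213675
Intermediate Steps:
u(B, C) = -3 + 3*B*C/2 (u(B, C) = -3 + (3*(B*C))/2 = -3 + (3*B*C)/2 = -3 + 3*B*C/2)
6475*u(-6, D) = 6475*(-3 + (3/2)*(-6)*(-4)) = 6475*(-3 + 36) = 6475*33 = 213675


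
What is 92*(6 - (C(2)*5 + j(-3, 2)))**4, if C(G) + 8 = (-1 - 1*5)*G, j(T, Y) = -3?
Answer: 12986550812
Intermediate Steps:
C(G) = -8 - 6*G (C(G) = -8 + (-1 - 1*5)*G = -8 + (-1 - 5)*G = -8 - 6*G)
92*(6 - (C(2)*5 + j(-3, 2)))**4 = 92*(6 - ((-8 - 6*2)*5 - 3))**4 = 92*(6 - ((-8 - 12)*5 - 3))**4 = 92*(6 - (-20*5 - 3))**4 = 92*(6 - (-100 - 3))**4 = 92*(6 - 1*(-103))**4 = 92*(6 + 103)**4 = 92*109**4 = 92*141158161 = 12986550812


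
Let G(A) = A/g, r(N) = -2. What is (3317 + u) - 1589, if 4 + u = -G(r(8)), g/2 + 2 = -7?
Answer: 15515/9 ≈ 1723.9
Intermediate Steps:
g = -18 (g = -4 + 2*(-7) = -4 - 14 = -18)
G(A) = -A/18 (G(A) = A/(-18) = A*(-1/18) = -A/18)
u = -37/9 (u = -4 - (-1)*(-2)/18 = -4 - 1*⅑ = -4 - ⅑ = -37/9 ≈ -4.1111)
(3317 + u) - 1589 = (3317 - 37/9) - 1589 = 29816/9 - 1589 = 15515/9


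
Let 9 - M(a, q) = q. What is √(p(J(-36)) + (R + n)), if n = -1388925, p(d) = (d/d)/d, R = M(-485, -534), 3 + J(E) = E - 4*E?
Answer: I*√15306911445/105 ≈ 1178.3*I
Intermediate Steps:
J(E) = -3 - 3*E (J(E) = -3 + (E - 4*E) = -3 - 3*E)
M(a, q) = 9 - q
R = 543 (R = 9 - 1*(-534) = 9 + 534 = 543)
p(d) = 1/d
√(p(J(-36)) + (R + n)) = √(1/(-3 - 3*(-36)) + (543 - 1388925)) = √(1/(-3 + 108) - 1388382) = √(1/105 - 1388382) = √(-145780109/105) = I*√15306911445/105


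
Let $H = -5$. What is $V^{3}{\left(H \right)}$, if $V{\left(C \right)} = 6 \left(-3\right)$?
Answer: $-5832$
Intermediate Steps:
$V{\left(C \right)} = -18$
$V^{3}{\left(H \right)} = \left(-18\right)^{3} = -5832$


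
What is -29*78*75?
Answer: -169650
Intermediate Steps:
-29*78*75 = -2262*75 = -169650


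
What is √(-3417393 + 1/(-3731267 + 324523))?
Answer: I*√9915484354337940598/1703372 ≈ 1848.6*I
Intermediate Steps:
√(-3417393 + 1/(-3731267 + 324523)) = √(-3417393 + 1/(-3406744)) = √(-3417393 - 1/3406744) = √(-11642183098393/3406744) = I*√9915484354337940598/1703372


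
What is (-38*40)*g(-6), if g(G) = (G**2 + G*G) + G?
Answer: -100320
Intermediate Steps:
g(G) = G + 2*G**2 (g(G) = (G**2 + G**2) + G = 2*G**2 + G = G + 2*G**2)
(-38*40)*g(-6) = (-38*40)*(-6*(1 + 2*(-6))) = -(-9120)*(1 - 12) = -(-9120)*(-11) = -1520*66 = -100320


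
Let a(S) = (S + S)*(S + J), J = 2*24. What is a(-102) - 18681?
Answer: -7665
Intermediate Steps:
J = 48
a(S) = 2*S*(48 + S) (a(S) = (S + S)*(S + 48) = (2*S)*(48 + S) = 2*S*(48 + S))
a(-102) - 18681 = 2*(-102)*(48 - 102) - 18681 = 2*(-102)*(-54) - 18681 = 11016 - 18681 = -7665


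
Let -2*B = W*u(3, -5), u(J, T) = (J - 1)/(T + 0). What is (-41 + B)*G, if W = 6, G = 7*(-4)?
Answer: 5572/5 ≈ 1114.4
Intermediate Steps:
G = -28
u(J, T) = (-1 + J)/T
B = 6/5 (B = -3*(-1 + 3)/(-5) = -3*(-⅕*2) = -3*(-2)/5 = -½*(-12/5) = 6/5 ≈ 1.2000)
(-41 + B)*G = (-41 + 6/5)*(-28) = -199/5*(-28) = 5572/5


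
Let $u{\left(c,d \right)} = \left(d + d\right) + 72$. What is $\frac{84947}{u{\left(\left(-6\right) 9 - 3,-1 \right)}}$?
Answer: $\frac{84947}{70} \approx 1213.5$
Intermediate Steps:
$u{\left(c,d \right)} = 72 + 2 d$ ($u{\left(c,d \right)} = 2 d + 72 = 72 + 2 d$)
$\frac{84947}{u{\left(\left(-6\right) 9 - 3,-1 \right)}} = \frac{84947}{72 + 2 \left(-1\right)} = \frac{84947}{72 - 2} = \frac{84947}{70}$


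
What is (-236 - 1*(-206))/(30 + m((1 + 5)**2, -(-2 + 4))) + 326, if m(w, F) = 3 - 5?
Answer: 4549/14 ≈ 324.93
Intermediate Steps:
m(w, F) = -2
(-236 - 1*(-206))/(30 + m((1 + 5)**2, -(-2 + 4))) + 326 = (-236 - 1*(-206))/(30 - 2) + 326 = (-236 + 206)/28 + 326 = -30*1/28 + 326 = -15/14 + 326 = 4549/14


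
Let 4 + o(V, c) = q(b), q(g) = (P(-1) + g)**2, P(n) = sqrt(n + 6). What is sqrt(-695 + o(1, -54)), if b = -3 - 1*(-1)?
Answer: sqrt(-699 + (2 - sqrt(5))**2) ≈ 26.438*I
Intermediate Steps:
b = -2 (b = -3 + 1 = -2)
P(n) = sqrt(6 + n)
q(g) = (g + sqrt(5))**2 (q(g) = (sqrt(6 - 1) + g)**2 = (sqrt(5) + g)**2 = (g + sqrt(5))**2)
o(V, c) = -4 + (-2 + sqrt(5))**2
sqrt(-695 + o(1, -54)) = sqrt(-695 + (5 - 4*sqrt(5))) = sqrt(-690 - 4*sqrt(5))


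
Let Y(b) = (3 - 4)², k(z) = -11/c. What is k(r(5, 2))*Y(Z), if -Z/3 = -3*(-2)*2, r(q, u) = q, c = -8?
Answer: 11/8 ≈ 1.3750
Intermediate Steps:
Z = -36 (Z = -3*(-3*(-2))*2 = -18*2 = -3*12 = -36)
k(z) = 11/8 (k(z) = -11/(-8) = -11*(-⅛) = 11/8)
Y(b) = 1 (Y(b) = (-1)² = 1)
k(r(5, 2))*Y(Z) = (11/8)*1 = 11/8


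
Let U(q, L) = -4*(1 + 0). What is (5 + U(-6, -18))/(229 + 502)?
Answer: 1/731 ≈ 0.0013680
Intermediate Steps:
U(q, L) = -4 (U(q, L) = -4*1 = -4)
(5 + U(-6, -18))/(229 + 502) = (5 - 4)/(229 + 502) = 1/731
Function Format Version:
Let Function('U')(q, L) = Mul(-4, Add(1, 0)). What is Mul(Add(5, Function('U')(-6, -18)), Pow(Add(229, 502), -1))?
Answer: Rational(1, 731) ≈ 0.0013680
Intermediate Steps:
Function('U')(q, L) = -4 (Function('U')(q, L) = Mul(-4, 1) = -4)
Mul(Add(5, Function('U')(-6, -18)), Pow(Add(229, 502), -1)) = Mul(Add(5, -4), Pow(Add(229, 502), -1)) = Mul(1, Pow(731, -1)) = Mul(1, Rational(1, 731)) = Rational(1, 731)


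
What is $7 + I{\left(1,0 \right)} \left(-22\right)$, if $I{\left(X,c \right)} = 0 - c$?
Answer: $7$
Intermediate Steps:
$I{\left(X,c \right)} = - c$
$7 + I{\left(1,0 \right)} \left(-22\right) = 7 + \left(-1\right) 0 \left(-22\right) = 7 + 0 \left(-22\right) = 7 + 0 = 7$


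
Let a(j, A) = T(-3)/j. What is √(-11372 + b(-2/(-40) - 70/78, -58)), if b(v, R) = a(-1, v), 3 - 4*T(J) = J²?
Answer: I*√45482/2 ≈ 106.63*I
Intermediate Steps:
T(J) = ¾ - J²/4
a(j, A) = -3/(2*j) (a(j, A) = (¾ - ¼*(-3)²)/j = (¾ - ¼*9)/j = (¾ - 9/4)/j = -3/(2*j))
b(v, R) = 3/2 (b(v, R) = -3/2/(-1) = -3/2*(-1) = 3/2)
√(-11372 + b(-2/(-40) - 70/78, -58)) = √(-11372 + 3/2) = √(-22741/2) = I*√45482/2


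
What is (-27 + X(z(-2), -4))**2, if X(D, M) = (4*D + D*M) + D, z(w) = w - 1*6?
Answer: 1225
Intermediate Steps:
z(w) = -6 + w (z(w) = w - 6 = -6 + w)
X(D, M) = 5*D + D*M
(-27 + X(z(-2), -4))**2 = (-27 + (-6 - 2)*(5 - 4))**2 = (-27 - 8*1)**2 = (-27 - 8)**2 = (-35)**2 = 1225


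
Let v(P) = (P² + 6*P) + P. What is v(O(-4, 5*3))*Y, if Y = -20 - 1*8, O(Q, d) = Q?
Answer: 336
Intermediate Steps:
v(P) = P² + 7*P
Y = -28 (Y = -20 - 8 = -28)
v(O(-4, 5*3))*Y = -4*(7 - 4)*(-28) = -4*3*(-28) = -12*(-28) = 336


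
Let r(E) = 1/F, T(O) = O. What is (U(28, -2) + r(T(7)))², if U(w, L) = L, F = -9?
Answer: 361/81 ≈ 4.4568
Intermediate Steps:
r(E) = -⅑ (r(E) = 1/(-9) = -⅑)
(U(28, -2) + r(T(7)))² = (-2 - ⅑)² = (-19/9)² = 361/81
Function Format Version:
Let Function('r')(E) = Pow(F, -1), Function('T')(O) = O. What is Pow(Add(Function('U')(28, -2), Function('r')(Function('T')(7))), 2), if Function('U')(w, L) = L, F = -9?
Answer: Rational(361, 81) ≈ 4.4568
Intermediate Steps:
Function('r')(E) = Rational(-1, 9) (Function('r')(E) = Pow(-9, -1) = Rational(-1, 9))
Pow(Add(Function('U')(28, -2), Function('r')(Function('T')(7))), 2) = Pow(Add(-2, Rational(-1, 9)), 2) = Pow(Rational(-19, 9), 2) = Rational(361, 81)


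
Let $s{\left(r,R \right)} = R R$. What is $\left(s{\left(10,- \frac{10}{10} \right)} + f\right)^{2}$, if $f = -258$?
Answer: $66049$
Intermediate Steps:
$s{\left(r,R \right)} = R^{2}$
$\left(s{\left(10,- \frac{10}{10} \right)} + f\right)^{2} = \left(\left(- \frac{10}{10}\right)^{2} - 258\right)^{2} = \left(\left(\left(-10\right) \frac{1}{10}\right)^{2} - 258\right)^{2} = \left(\left(-1\right)^{2} - 258\right)^{2} = \left(1 - 258\right)^{2} = \left(-257\right)^{2} = 66049$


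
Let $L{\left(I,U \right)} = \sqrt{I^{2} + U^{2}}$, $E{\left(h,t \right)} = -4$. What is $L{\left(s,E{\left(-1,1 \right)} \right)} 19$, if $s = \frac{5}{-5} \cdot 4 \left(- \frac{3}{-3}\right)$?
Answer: $76 \sqrt{2} \approx 107.48$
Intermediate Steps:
$s = -4$ ($s = 5 \left(- \frac{1}{5}\right) 4 \left(\left(-3\right) \left(- \frac{1}{3}\right)\right) = \left(-1\right) 4 \cdot 1 = \left(-4\right) 1 = -4$)
$L{\left(s,E{\left(-1,1 \right)} \right)} 19 = \sqrt{\left(-4\right)^{2} + \left(-4\right)^{2}} \cdot 19 = \sqrt{16 + 16} \cdot 19 = \sqrt{32} \cdot 19 = 4 \sqrt{2} \cdot 19 = 76 \sqrt{2}$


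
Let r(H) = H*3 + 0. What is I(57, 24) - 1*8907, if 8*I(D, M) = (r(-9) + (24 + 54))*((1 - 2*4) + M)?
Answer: -70389/8 ≈ -8798.6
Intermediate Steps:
r(H) = 3*H (r(H) = 3*H + 0 = 3*H)
I(D, M) = -357/8 + 51*M/8 (I(D, M) = ((3*(-9) + (24 + 54))*((1 - 2*4) + M))/8 = ((-27 + 78)*((1 - 8) + M))/8 = (51*(-7 + M))/8 = (-357 + 51*M)/8 = -357/8 + 51*M/8)
I(57, 24) - 1*8907 = (-357/8 + (51/8)*24) - 1*8907 = (-357/8 + 153) - 8907 = 867/8 - 8907 = -70389/8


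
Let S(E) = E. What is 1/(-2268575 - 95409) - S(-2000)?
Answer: 4727967999/2363984 ≈ 2000.0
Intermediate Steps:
1/(-2268575 - 95409) - S(-2000) = 1/(-2268575 - 95409) - 1*(-2000) = 1/(-2363984) + 2000 = -1/2363984 + 2000 = 4727967999/2363984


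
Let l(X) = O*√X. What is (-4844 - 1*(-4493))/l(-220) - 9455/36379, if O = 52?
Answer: -9455/36379 + 27*I*√55/440 ≈ -0.2599 + 0.45508*I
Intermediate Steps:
l(X) = 52*√X
(-4844 - 1*(-4493))/l(-220) - 9455/36379 = (-4844 - 1*(-4493))/((52*√(-220))) - 9455/36379 = (-4844 + 4493)/((52*(2*I*√55))) - 9455*1/36379 = -351*(-I*√55/5720) - 9455/36379 = -(-27)*I*√55/440 - 9455/36379 = 27*I*√55/440 - 9455/36379 = -9455/36379 + 27*I*√55/440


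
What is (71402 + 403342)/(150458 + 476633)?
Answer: 474744/627091 ≈ 0.75706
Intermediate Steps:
(71402 + 403342)/(150458 + 476633) = 474744/627091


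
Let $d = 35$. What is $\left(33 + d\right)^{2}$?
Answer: $4624$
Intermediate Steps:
$\left(33 + d\right)^{2} = \left(33 + 35\right)^{2} = 68^{2} = 4624$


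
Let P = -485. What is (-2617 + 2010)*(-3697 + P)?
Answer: 2538474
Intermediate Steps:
(-2617 + 2010)*(-3697 + P) = (-2617 + 2010)*(-3697 - 485) = -607*(-4182) = 2538474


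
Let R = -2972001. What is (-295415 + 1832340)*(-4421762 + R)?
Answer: -11363659198775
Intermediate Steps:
(-295415 + 1832340)*(-4421762 + R) = (-295415 + 1832340)*(-4421762 - 2972001) = 1536925*(-7393763) = -11363659198775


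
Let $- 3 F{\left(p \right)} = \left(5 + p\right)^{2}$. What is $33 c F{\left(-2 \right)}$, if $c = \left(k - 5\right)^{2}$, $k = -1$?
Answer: $-3564$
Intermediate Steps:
$F{\left(p \right)} = - \frac{\left(5 + p\right)^{2}}{3}$
$c = 36$ ($c = \left(-1 - 5\right)^{2} = \left(-6\right)^{2} = 36$)
$33 c F{\left(-2 \right)} = 33 \cdot 36 \left(- \frac{\left(5 - 2\right)^{2}}{3}\right) = 1188 \left(- \frac{3^{2}}{3}\right) = 1188 \left(\left(- \frac{1}{3}\right) 9\right) = 1188 \left(-3\right) = -3564$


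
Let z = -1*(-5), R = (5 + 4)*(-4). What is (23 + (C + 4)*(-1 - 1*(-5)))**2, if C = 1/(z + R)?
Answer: 1452025/961 ≈ 1511.0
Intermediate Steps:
R = -36 (R = 9*(-4) = -36)
z = 5
C = -1/31 (C = 1/(5 - 36) = 1/(-31) = -1/31 ≈ -0.032258)
(23 + (C + 4)*(-1 - 1*(-5)))**2 = (23 + (-1/31 + 4)*(-1 - 1*(-5)))**2 = (23 + 123*(-1 + 5)/31)**2 = (23 + (123/31)*4)**2 = (23 + 492/31)**2 = (1205/31)**2 = 1452025/961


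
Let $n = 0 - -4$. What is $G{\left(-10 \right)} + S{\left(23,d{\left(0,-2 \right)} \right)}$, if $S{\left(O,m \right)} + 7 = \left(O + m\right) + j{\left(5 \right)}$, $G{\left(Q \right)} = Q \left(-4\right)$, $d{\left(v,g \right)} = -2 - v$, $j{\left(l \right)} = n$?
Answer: $58$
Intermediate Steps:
$n = 4$ ($n = 0 + 4 = 4$)
$j{\left(l \right)} = 4$
$G{\left(Q \right)} = - 4 Q$
$S{\left(O,m \right)} = -3 + O + m$ ($S{\left(O,m \right)} = -7 + \left(\left(O + m\right) + 4\right) = -7 + \left(4 + O + m\right) = -3 + O + m$)
$G{\left(-10 \right)} + S{\left(23,d{\left(0,-2 \right)} \right)} = \left(-4\right) \left(-10\right) - -18 = 40 + \left(-3 + 23 + \left(-2 + 0\right)\right) = 40 - -18 = 40 + 18 = 58$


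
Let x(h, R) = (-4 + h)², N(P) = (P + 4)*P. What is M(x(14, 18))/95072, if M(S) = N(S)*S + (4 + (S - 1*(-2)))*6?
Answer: 260159/23768 ≈ 10.946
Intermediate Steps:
N(P) = P*(4 + P) (N(P) = (4 + P)*P = P*(4 + P))
M(S) = 36 + 6*S + S²*(4 + S) (M(S) = (S*(4 + S))*S + (4 + (S - 1*(-2)))*6 = S²*(4 + S) + (4 + (S + 2))*6 = S²*(4 + S) + (4 + (2 + S))*6 = S²*(4 + S) + (6 + S)*6 = S²*(4 + S) + (36 + 6*S) = 36 + 6*S + S²*(4 + S))
M(x(14, 18))/95072 = (36 + 6*(-4 + 14)² + ((-4 + 14)²)²*(4 + (-4 + 14)²))/95072 = (36 + 6*10² + (10²)²*(4 + 10²))*(1/95072) = (36 + 6*100 + 100²*(4 + 100))*(1/95072) = (36 + 600 + 10000*104)*(1/95072) = (36 + 600 + 1040000)*(1/95072) = 1040636*(1/95072) = 260159/23768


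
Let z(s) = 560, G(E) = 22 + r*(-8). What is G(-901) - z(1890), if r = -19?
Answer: -386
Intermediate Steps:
G(E) = 174 (G(E) = 22 - 19*(-8) = 22 + 152 = 174)
G(-901) - z(1890) = 174 - 1*560 = 174 - 560 = -386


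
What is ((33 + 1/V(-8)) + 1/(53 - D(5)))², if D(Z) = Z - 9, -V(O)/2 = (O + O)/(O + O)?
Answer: 13741849/12996 ≈ 1057.4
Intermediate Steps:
V(O) = -2 (V(O) = -2*(O + O)/(O + O) = -2*2*O/(2*O) = -2*2*O*1/(2*O) = -2*1 = -2)
D(Z) = -9 + Z
((33 + 1/V(-8)) + 1/(53 - D(5)))² = ((33 + 1/(-2)) + 1/(53 - (-9 + 5)))² = ((33 - ½) + 1/(53 - 1*(-4)))² = (65/2 + 1/(53 + 4))² = (65/2 + 1/57)² = (3707/114)² = 13741849/12996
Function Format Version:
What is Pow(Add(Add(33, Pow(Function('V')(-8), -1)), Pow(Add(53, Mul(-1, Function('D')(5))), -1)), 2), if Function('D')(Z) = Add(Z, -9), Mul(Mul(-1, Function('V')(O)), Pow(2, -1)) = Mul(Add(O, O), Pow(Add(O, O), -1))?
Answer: Rational(13741849, 12996) ≈ 1057.4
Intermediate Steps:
Function('V')(O) = -2 (Function('V')(O) = Mul(-2, Mul(Add(O, O), Pow(Add(O, O), -1))) = Mul(-2, Mul(Mul(2, O), Pow(Mul(2, O), -1))) = Mul(-2, Mul(Mul(2, O), Mul(Rational(1, 2), Pow(O, -1)))) = Mul(-2, 1) = -2)
Function('D')(Z) = Add(-9, Z)
Pow(Add(Add(33, Pow(Function('V')(-8), -1)), Pow(Add(53, Mul(-1, Function('D')(5))), -1)), 2) = Pow(Add(Add(33, Pow(-2, -1)), Pow(Add(53, Mul(-1, Add(-9, 5))), -1)), 2) = Pow(Add(Add(33, Rational(-1, 2)), Pow(Add(53, Mul(-1, -4)), -1)), 2) = Pow(Add(Rational(65, 2), Pow(Add(53, 4), -1)), 2) = Pow(Add(Rational(65, 2), Pow(57, -1)), 2) = Pow(Add(Rational(65, 2), Rational(1, 57)), 2) = Pow(Rational(3707, 114), 2) = Rational(13741849, 12996)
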